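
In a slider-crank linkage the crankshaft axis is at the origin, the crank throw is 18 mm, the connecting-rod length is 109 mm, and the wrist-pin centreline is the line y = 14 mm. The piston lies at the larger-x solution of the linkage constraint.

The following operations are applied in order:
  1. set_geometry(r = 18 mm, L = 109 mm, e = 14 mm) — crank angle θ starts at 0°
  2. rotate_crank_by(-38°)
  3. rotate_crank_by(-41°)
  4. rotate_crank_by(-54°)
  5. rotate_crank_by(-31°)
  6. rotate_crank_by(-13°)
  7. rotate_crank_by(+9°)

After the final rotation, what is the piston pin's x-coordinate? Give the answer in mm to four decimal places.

set_geometry: r = 18 mm, L = 109 mm, e = 14 mm; θ ← 0°
rotate_crank_by(-38°): θ ← 0° -38° = -38°
rotate_crank_by(-41°): θ ← -38° -41° = -79°
rotate_crank_by(-54°): θ ← -79° -54° = -133°
rotate_crank_by(-31°): θ ← -133° -31° = -164°
rotate_crank_by(-13°): θ ← -164° -13° = -177°
rotate_crank_by(+9°): θ ← -177° +9° = -168°
crank pin P = (r cos θ, r sin θ) = (-17.606657, -3.742410)
h = r sin θ − e = -3.742410 − 14 = -17.742410
x = r cos θ + √(L² − h²) = -17.606657 + √(11881.0 − 314.7931) = -17.606657 + 107.546301 = 89.939644

89.9396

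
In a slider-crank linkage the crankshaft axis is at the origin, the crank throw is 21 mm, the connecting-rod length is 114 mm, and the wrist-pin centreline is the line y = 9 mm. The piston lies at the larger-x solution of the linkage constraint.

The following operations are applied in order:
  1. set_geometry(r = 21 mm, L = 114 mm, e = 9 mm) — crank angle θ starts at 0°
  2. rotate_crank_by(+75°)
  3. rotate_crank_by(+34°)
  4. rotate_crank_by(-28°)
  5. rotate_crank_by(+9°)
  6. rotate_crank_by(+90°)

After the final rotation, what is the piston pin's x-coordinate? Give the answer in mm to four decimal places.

set_geometry: r = 21 mm, L = 114 mm, e = 9 mm; θ ← 0°
rotate_crank_by(+75°): θ ← 0° +75° = 75°
rotate_crank_by(+34°): θ ← 75° +34° = 109°
rotate_crank_by(-28°): θ ← 109° -28° = 81°
rotate_crank_by(+9°): θ ← 81° +9° = 90°
rotate_crank_by(+90°): θ ← 90° +90° = 180°
crank pin P = (r cos θ, r sin θ) = (-21.000000, 0.000000)
h = r sin θ − e = 0.000000 − 9 = -9.000000
x = r cos θ + √(L² − h²) = -21.000000 + √(12996.0 − 81.0000) = -21.000000 + 113.644182 = 92.644182

92.6442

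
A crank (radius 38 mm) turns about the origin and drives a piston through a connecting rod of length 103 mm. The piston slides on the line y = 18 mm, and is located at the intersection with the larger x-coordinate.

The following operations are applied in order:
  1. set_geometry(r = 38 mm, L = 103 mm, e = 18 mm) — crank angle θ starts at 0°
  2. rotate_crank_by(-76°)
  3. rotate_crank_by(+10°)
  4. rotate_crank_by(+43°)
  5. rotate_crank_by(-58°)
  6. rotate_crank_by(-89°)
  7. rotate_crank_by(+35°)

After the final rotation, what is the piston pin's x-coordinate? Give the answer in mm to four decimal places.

65.8428

set_geometry: r = 38 mm, L = 103 mm, e = 18 mm; θ ← 0°
rotate_crank_by(-76°): θ ← 0° -76° = -76°
rotate_crank_by(+10°): θ ← -76° +10° = -66°
rotate_crank_by(+43°): θ ← -66° +43° = -23°
rotate_crank_by(-58°): θ ← -23° -58° = -81°
rotate_crank_by(-89°): θ ← -81° -89° = -170°
rotate_crank_by(+35°): θ ← -170° +35° = -135°
crank pin P = (r cos θ, r sin θ) = (-26.870058, -26.870058)
h = r sin θ − e = -26.870058 − 18 = -44.870058
x = r cos θ + √(L² − h²) = -26.870058 + √(10609.0 − 2013.3221) = -26.870058 + 92.712879 = 65.842821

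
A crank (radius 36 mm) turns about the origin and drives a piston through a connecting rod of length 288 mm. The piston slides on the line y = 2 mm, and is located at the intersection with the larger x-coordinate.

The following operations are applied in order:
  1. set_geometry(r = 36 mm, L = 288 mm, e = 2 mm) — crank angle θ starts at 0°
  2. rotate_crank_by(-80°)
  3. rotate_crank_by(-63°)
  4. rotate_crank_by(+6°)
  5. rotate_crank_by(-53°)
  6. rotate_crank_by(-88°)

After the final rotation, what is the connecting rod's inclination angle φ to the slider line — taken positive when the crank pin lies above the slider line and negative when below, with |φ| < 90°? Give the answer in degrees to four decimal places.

set_geometry: r = 36 mm, L = 288 mm, e = 2 mm; θ ← 0°
rotate_crank_by(-80°): θ ← 0° -80° = -80°
rotate_crank_by(-63°): θ ← -80° -63° = -143°
rotate_crank_by(+6°): θ ← -143° +6° = -137°
rotate_crank_by(-53°): θ ← -137° -53° = -190°
rotate_crank_by(-88°): θ ← -190° -88° = -278°
crank pin P = (r cos θ, r sin θ) = (5.010232, 35.649650)
h = r sin θ − e = 35.649650 − 2 = 33.649650
sin φ = h / L = 33.649650 / 288 = 0.11683906
φ = arcsin(0.11683906) = 6.709711°

6.7097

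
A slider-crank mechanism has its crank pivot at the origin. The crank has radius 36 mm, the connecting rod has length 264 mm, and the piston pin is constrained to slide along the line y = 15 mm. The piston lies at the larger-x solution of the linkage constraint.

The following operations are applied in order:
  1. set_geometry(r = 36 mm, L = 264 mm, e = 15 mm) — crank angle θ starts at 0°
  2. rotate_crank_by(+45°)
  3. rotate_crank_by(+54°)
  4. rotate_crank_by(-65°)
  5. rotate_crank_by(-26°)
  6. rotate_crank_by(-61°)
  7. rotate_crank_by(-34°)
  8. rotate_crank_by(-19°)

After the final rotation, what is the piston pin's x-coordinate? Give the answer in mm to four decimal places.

249.3748

set_geometry: r = 36 mm, L = 264 mm, e = 15 mm; θ ← 0°
rotate_crank_by(+45°): θ ← 0° +45° = 45°
rotate_crank_by(+54°): θ ← 45° +54° = 99°
rotate_crank_by(-65°): θ ← 99° -65° = 34°
rotate_crank_by(-26°): θ ← 34° -26° = 8°
rotate_crank_by(-61°): θ ← 8° -61° = -53°
rotate_crank_by(-34°): θ ← -53° -34° = -87°
rotate_crank_by(-19°): θ ← -87° -19° = -106°
crank pin P = (r cos θ, r sin θ) = (-9.922945, -34.605421)
h = r sin θ − e = -34.605421 − 15 = -49.605421
x = r cos θ + √(L² − h²) = -9.922945 + √(69696.0 − 2460.6978) = -9.922945 + 259.297710 = 249.374765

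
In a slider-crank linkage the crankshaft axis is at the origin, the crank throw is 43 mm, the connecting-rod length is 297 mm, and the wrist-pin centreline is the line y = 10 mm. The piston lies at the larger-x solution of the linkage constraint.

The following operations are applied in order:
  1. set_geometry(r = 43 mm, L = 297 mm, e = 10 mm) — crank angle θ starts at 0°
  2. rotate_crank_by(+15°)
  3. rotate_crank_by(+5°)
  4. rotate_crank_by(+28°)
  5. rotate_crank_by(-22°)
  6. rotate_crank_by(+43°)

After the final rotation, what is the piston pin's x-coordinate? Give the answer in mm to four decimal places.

310.8761

set_geometry: r = 43 mm, L = 297 mm, e = 10 mm; θ ← 0°
rotate_crank_by(+15°): θ ← 0° +15° = 15°
rotate_crank_by(+5°): θ ← 15° +5° = 20°
rotate_crank_by(+28°): θ ← 20° +28° = 48°
rotate_crank_by(-22°): θ ← 48° -22° = 26°
rotate_crank_by(+43°): θ ← 26° +43° = 69°
crank pin P = (r cos θ, r sin θ) = (15.409822, 40.143958)
h = r sin θ − e = 40.143958 − 10 = 30.143958
x = r cos θ + √(L² − h²) = 15.409822 + √(88209.0 − 908.6582) = 15.409822 + 295.466312 = 310.876134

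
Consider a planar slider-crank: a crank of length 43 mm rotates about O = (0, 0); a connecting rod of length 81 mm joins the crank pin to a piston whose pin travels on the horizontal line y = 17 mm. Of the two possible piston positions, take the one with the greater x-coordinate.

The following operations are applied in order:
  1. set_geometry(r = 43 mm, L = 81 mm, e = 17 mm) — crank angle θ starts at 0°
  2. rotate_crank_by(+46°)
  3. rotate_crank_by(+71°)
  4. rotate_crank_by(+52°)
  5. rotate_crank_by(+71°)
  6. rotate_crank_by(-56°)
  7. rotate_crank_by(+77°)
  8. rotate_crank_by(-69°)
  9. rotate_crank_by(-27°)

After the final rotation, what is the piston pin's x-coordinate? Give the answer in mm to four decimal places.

set_geometry: r = 43 mm, L = 81 mm, e = 17 mm; θ ← 0°
rotate_crank_by(+46°): θ ← 0° +46° = 46°
rotate_crank_by(+71°): θ ← 46° +71° = 117°
rotate_crank_by(+52°): θ ← 117° +52° = 169°
rotate_crank_by(+71°): θ ← 169° +71° = 240°
rotate_crank_by(-56°): θ ← 240° -56° = 184°
rotate_crank_by(+77°): θ ← 184° +77° = 261°
rotate_crank_by(-69°): θ ← 261° -69° = 192°
rotate_crank_by(-27°): θ ← 192° -27° = 165°
crank pin P = (r cos θ, r sin θ) = (-41.534811, 11.129219)
h = r sin θ − e = 11.129219 − 17 = -5.870781
x = r cos θ + √(L² − h²) = -41.534811 + √(6561.0 − 34.4661) = -41.534811 + 80.786966 = 39.252156

39.2522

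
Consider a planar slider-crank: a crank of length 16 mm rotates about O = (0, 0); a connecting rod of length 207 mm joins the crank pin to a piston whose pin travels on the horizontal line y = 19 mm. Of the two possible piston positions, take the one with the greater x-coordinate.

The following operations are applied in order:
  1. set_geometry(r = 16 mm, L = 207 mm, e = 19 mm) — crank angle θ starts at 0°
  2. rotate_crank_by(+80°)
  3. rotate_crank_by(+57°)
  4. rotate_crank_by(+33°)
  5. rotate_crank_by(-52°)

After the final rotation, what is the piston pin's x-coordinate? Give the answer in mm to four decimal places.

set_geometry: r = 16 mm, L = 207 mm, e = 19 mm; θ ← 0°
rotate_crank_by(+80°): θ ← 0° +80° = 80°
rotate_crank_by(+57°): θ ← 80° +57° = 137°
rotate_crank_by(+33°): θ ← 137° +33° = 170°
rotate_crank_by(-52°): θ ← 170° -52° = 118°
crank pin P = (r cos θ, r sin θ) = (-7.511545, 14.127161)
h = r sin θ − e = 14.127161 − 19 = -4.872839
x = r cos θ + √(L² − h²) = -7.511545 + √(42849.0 − 23.7446) = -7.511545 + 206.942638 = 199.431093

199.4311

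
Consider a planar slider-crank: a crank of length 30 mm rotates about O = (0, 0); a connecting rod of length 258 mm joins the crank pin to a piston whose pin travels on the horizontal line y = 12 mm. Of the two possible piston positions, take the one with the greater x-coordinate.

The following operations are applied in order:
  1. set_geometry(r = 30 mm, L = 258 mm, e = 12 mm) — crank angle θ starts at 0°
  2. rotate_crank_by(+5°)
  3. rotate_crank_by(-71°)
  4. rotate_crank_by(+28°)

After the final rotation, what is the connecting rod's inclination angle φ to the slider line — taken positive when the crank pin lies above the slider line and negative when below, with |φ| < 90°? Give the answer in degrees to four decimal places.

set_geometry: r = 30 mm, L = 258 mm, e = 12 mm; θ ← 0°
rotate_crank_by(+5°): θ ← 0° +5° = 5°
rotate_crank_by(-71°): θ ← 5° -71° = -66°
rotate_crank_by(+28°): θ ← -66° +28° = -38°
crank pin P = (r cos θ, r sin θ) = (23.640323, -18.469844)
h = r sin θ − e = -18.469844 − 12 = -30.469844
sin φ = h / L = -30.469844 / 258 = -0.11810017
φ = arcsin(-0.11810017) = -6.782471°

-6.7825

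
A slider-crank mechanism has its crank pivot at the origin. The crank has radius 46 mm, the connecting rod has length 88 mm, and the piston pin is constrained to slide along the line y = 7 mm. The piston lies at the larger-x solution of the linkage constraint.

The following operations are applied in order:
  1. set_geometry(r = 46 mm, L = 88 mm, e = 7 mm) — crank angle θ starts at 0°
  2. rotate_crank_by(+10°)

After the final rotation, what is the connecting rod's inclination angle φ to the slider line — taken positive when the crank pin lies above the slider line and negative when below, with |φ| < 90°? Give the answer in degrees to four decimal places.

0.6432

set_geometry: r = 46 mm, L = 88 mm, e = 7 mm; θ ← 0°
rotate_crank_by(+10°): θ ← 0° +10° = 10°
crank pin P = (r cos θ, r sin θ) = (45.301157, 7.987816)
h = r sin θ − e = 7.987816 − 7 = 0.987816
sin φ = h / L = 0.987816 / 88 = 0.01122518
φ = arcsin(0.01122518) = 0.643169°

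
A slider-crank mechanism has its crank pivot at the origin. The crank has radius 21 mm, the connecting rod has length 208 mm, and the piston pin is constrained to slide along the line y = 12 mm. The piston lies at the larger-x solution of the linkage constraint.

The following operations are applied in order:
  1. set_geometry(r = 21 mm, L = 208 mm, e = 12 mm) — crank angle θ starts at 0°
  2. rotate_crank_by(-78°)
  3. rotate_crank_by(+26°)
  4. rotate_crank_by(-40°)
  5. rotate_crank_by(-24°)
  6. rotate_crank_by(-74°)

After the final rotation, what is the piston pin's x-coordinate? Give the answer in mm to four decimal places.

set_geometry: r = 21 mm, L = 208 mm, e = 12 mm; θ ← 0°
rotate_crank_by(-78°): θ ← 0° -78° = -78°
rotate_crank_by(+26°): θ ← -78° +26° = -52°
rotate_crank_by(-40°): θ ← -52° -40° = -92°
rotate_crank_by(-24°): θ ← -92° -24° = -116°
rotate_crank_by(-74°): θ ← -116° -74° = -190°
crank pin P = (r cos θ, r sin θ) = (-20.680963, 3.646612)
h = r sin θ − e = 3.646612 − 12 = -8.353388
x = r cos θ + √(L² − h²) = -20.680963 + √(43264.0 − 69.7791) = -20.680963 + 207.832194 = 187.151231

187.1512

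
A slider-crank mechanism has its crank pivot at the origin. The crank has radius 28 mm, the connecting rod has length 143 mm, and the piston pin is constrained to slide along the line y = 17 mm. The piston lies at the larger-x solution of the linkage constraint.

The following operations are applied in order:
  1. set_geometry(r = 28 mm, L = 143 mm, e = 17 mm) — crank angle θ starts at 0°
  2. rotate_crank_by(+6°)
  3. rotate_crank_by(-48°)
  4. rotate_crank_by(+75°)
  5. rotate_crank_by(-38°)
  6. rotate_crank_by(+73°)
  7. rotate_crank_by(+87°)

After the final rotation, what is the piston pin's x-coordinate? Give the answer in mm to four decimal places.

set_geometry: r = 28 mm, L = 143 mm, e = 17 mm; θ ← 0°
rotate_crank_by(+6°): θ ← 0° +6° = 6°
rotate_crank_by(-48°): θ ← 6° -48° = -42°
rotate_crank_by(+75°): θ ← -42° +75° = 33°
rotate_crank_by(-38°): θ ← 33° -38° = -5°
rotate_crank_by(+73°): θ ← -5° +73° = 68°
rotate_crank_by(+87°): θ ← 68° +87° = 155°
crank pin P = (r cos θ, r sin θ) = (-25.376618, 11.833311)
h = r sin θ − e = 11.833311 − 17 = -5.166689
x = r cos θ + √(L² − h²) = -25.376618 + √(20449.0 − 26.6947) = -25.376618 + 142.906632 = 117.530013

117.5300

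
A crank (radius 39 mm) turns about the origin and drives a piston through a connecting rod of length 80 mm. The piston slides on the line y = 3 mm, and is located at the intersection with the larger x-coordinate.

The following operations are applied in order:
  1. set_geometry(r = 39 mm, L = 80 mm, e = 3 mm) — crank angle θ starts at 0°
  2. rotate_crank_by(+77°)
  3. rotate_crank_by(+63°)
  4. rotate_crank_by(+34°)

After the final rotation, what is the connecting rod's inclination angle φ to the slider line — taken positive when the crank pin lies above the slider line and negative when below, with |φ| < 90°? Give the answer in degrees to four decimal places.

set_geometry: r = 39 mm, L = 80 mm, e = 3 mm; θ ← 0°
rotate_crank_by(+77°): θ ← 0° +77° = 77°
rotate_crank_by(+63°): θ ← 77° +63° = 140°
rotate_crank_by(+34°): θ ← 140° +34° = 174°
crank pin P = (r cos θ, r sin θ) = (-38.786354, 4.076610)
h = r sin θ − e = 4.076610 − 3 = 1.076610
sin φ = h / L = 1.076610 / 80 = 0.01345763
φ = arcsin(0.01345763) = 0.771088°

0.7711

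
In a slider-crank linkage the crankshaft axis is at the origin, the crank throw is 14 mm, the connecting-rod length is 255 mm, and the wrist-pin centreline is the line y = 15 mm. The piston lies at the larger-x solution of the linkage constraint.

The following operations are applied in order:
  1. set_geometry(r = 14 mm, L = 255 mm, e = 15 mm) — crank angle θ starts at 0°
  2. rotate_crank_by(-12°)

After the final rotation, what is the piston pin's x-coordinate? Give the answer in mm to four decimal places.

268.0643

set_geometry: r = 14 mm, L = 255 mm, e = 15 mm; θ ← 0°
rotate_crank_by(-12°): θ ← 0° -12° = -12°
crank pin P = (r cos θ, r sin θ) = (13.694066, -2.910764)
h = r sin θ − e = -2.910764 − 15 = -17.910764
x = r cos θ + √(L² − h²) = 13.694066 + √(65025.0 − 320.7955) = 13.694066 + 254.370212 = 268.064278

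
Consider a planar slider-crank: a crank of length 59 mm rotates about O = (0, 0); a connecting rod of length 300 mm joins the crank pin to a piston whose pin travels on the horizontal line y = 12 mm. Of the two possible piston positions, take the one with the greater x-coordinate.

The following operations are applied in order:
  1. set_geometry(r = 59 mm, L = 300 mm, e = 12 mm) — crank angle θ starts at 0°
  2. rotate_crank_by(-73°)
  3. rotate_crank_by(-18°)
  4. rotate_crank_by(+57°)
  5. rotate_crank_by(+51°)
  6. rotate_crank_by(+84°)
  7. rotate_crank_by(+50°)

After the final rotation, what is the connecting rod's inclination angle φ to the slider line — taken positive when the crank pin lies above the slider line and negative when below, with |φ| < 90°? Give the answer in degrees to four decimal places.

set_geometry: r = 59 mm, L = 300 mm, e = 12 mm; θ ← 0°
rotate_crank_by(-73°): θ ← 0° -73° = -73°
rotate_crank_by(-18°): θ ← -73° -18° = -91°
rotate_crank_by(+57°): θ ← -91° +57° = -34°
rotate_crank_by(+51°): θ ← -34° +51° = 17°
rotate_crank_by(+84°): θ ← 17° +84° = 101°
rotate_crank_by(+50°): θ ← 101° +50° = 151°
crank pin P = (r cos θ, r sin θ) = (-51.602563, 28.603768)
h = r sin θ − e = 28.603768 − 12 = 16.603768
sin φ = h / L = 16.603768 / 300 = 0.05534589
φ = arcsin(0.05534589) = 3.172707°

3.1727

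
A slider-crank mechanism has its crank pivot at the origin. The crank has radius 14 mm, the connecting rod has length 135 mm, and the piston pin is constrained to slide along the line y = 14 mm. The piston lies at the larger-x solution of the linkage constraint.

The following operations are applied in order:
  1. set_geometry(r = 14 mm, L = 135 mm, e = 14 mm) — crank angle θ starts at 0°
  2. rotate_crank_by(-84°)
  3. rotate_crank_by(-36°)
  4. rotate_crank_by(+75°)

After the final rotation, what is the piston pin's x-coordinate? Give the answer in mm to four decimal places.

142.7672

set_geometry: r = 14 mm, L = 135 mm, e = 14 mm; θ ← 0°
rotate_crank_by(-84°): θ ← 0° -84° = -84°
rotate_crank_by(-36°): θ ← -84° -36° = -120°
rotate_crank_by(+75°): θ ← -120° +75° = -45°
crank pin P = (r cos θ, r sin θ) = (9.899495, -9.899495)
h = r sin θ − e = -9.899495 − 14 = -23.899495
x = r cos θ + √(L² − h²) = 9.899495 + √(18225.0 − 571.1859) = 9.899495 + 132.867656 = 142.767151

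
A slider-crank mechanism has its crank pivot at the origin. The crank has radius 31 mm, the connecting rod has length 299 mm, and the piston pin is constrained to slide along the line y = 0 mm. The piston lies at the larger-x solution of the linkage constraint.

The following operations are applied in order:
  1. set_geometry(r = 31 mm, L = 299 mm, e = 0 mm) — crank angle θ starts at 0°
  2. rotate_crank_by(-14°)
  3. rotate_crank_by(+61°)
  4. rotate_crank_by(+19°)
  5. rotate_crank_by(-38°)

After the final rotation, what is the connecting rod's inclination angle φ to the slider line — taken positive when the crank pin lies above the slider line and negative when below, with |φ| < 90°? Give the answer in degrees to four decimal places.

set_geometry: r = 31 mm, L = 299 mm, e = 0 mm; θ ← 0°
rotate_crank_by(-14°): θ ← 0° -14° = -14°
rotate_crank_by(+61°): θ ← -14° +61° = 47°
rotate_crank_by(+19°): θ ← 47° +19° = 66°
rotate_crank_by(-38°): θ ← 66° -38° = 28°
crank pin P = (r cos θ, r sin θ) = (27.371375, 14.553618)
h = r sin θ − e = 14.553618 − 0 = 14.553618
sin φ = h / L = 14.553618 / 299 = 0.04867431
φ = arcsin(0.04867431) = 2.789935°

2.7899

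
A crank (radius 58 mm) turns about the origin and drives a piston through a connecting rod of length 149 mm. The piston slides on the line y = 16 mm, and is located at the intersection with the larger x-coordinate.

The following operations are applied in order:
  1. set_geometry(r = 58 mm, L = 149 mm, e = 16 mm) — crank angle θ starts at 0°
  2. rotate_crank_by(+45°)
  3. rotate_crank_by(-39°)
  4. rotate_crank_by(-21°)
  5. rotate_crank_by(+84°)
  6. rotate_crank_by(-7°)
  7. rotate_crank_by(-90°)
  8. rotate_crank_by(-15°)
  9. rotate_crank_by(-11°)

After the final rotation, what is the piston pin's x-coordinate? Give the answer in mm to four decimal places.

set_geometry: r = 58 mm, L = 149 mm, e = 16 mm; θ ← 0°
rotate_crank_by(+45°): θ ← 0° +45° = 45°
rotate_crank_by(-39°): θ ← 45° -39° = 6°
rotate_crank_by(-21°): θ ← 6° -21° = -15°
rotate_crank_by(+84°): θ ← -15° +84° = 69°
rotate_crank_by(-7°): θ ← 69° -7° = 62°
rotate_crank_by(-90°): θ ← 62° -90° = -28°
rotate_crank_by(-15°): θ ← -28° -15° = -43°
rotate_crank_by(-11°): θ ← -43° -11° = -54°
crank pin P = (r cos θ, r sin θ) = (34.091545, -46.922986)
h = r sin θ − e = -46.922986 − 16 = -62.922986
x = r cos θ + √(L² − h²) = 34.091545 + √(22201.0 − 3959.3021) = 34.091545 + 135.061830 = 169.153374

169.1534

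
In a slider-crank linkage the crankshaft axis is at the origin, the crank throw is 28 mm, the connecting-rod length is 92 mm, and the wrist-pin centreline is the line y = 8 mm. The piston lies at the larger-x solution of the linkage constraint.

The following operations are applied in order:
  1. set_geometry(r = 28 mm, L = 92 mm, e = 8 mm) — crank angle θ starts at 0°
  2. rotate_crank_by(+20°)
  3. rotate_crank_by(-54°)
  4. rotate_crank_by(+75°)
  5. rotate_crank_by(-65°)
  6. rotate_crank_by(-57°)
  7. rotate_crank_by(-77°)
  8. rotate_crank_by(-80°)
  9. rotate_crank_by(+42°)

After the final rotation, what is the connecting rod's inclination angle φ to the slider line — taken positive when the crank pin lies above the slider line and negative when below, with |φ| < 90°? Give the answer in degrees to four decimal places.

set_geometry: r = 28 mm, L = 92 mm, e = 8 mm; θ ← 0°
rotate_crank_by(+20°): θ ← 0° +20° = 20°
rotate_crank_by(-54°): θ ← 20° -54° = -34°
rotate_crank_by(+75°): θ ← -34° +75° = 41°
rotate_crank_by(-65°): θ ← 41° -65° = -24°
rotate_crank_by(-57°): θ ← -24° -57° = -81°
rotate_crank_by(-77°): θ ← -81° -77° = -158°
rotate_crank_by(-80°): θ ← -158° -80° = -238°
rotate_crank_by(+42°): θ ← -238° +42° = -196°
crank pin P = (r cos θ, r sin θ) = (-26.915327, 7.717846)
h = r sin θ − e = 7.717846 − 8 = -0.282154
sin φ = h / L = -0.282154 / 92 = -0.00306689
φ = arcsin(-0.00306689) = -0.175720°

-0.1757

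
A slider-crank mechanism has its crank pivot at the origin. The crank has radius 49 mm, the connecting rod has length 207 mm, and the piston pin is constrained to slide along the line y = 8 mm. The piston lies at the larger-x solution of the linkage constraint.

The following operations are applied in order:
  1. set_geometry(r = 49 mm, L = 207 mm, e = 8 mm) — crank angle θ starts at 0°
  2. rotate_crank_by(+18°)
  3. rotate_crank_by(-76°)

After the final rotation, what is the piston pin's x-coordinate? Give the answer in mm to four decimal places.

226.9471

set_geometry: r = 49 mm, L = 207 mm, e = 8 mm; θ ← 0°
rotate_crank_by(+18°): θ ← 0° +18° = 18°
rotate_crank_by(-76°): θ ← 18° -76° = -58°
crank pin P = (r cos θ, r sin θ) = (25.966044, -41.554357)
h = r sin θ − e = -41.554357 − 8 = -49.554357
x = r cos θ + √(L² − h²) = 25.966044 + √(42849.0 − 2455.6343) = 25.966044 + 200.981008 = 226.947052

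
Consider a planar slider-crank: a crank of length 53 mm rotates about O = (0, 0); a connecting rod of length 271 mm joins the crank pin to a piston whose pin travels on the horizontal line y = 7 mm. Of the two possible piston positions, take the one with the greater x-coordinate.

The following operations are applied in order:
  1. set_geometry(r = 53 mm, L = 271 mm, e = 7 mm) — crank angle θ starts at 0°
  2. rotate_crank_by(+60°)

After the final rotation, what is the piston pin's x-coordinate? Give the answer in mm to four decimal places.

set_geometry: r = 53 mm, L = 271 mm, e = 7 mm; θ ← 0°
rotate_crank_by(+60°): θ ← 0° +60° = 60°
crank pin P = (r cos θ, r sin θ) = (26.500000, 45.899346)
h = r sin θ − e = 45.899346 − 7 = 38.899346
x = r cos θ + √(L² − h²) = 26.500000 + √(73441.0 − 1513.1592) = 26.500000 + 268.193663 = 294.693663

294.6937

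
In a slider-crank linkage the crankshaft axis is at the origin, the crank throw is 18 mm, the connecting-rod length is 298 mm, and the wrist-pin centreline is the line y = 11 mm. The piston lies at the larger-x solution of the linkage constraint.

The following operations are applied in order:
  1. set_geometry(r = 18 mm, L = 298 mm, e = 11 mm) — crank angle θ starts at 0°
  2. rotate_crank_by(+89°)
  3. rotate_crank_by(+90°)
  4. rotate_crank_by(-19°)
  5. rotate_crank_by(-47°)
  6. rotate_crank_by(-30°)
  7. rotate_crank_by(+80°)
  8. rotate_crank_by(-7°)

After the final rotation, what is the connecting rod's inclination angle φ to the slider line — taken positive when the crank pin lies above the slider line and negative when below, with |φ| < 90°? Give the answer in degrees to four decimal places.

-0.7073

set_geometry: r = 18 mm, L = 298 mm, e = 11 mm; θ ← 0°
rotate_crank_by(+89°): θ ← 0° +89° = 89°
rotate_crank_by(+90°): θ ← 89° +90° = 179°
rotate_crank_by(-19°): θ ← 179° -19° = 160°
rotate_crank_by(-47°): θ ← 160° -47° = 113°
rotate_crank_by(-30°): θ ← 113° -30° = 83°
rotate_crank_by(+80°): θ ← 83° +80° = 163°
rotate_crank_by(-7°): θ ← 163° -7° = 156°
crank pin P = (r cos θ, r sin θ) = (-16.443818, 7.321260)
h = r sin θ − e = 7.321260 − 11 = -3.678740
sin φ = h / L = -3.678740 / 298 = -0.01234477
φ = arcsin(-0.01234477) = -0.707321°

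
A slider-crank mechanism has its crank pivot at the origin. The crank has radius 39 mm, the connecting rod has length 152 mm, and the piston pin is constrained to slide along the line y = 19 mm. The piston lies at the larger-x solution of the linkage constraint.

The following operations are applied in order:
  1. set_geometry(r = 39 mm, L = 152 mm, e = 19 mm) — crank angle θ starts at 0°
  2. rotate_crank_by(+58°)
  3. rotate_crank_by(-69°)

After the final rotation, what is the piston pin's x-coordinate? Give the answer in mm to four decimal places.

set_geometry: r = 39 mm, L = 152 mm, e = 19 mm; θ ← 0°
rotate_crank_by(+58°): θ ← 0° +58° = 58°
rotate_crank_by(-69°): θ ← 58° -69° = -11°
crank pin P = (r cos θ, r sin θ) = (38.283460, -7.441551)
h = r sin θ − e = -7.441551 − 19 = -26.441551
x = r cos θ + √(L² − h²) = 38.283460 + √(23104.0 − 699.1556) = 38.283460 + 149.682479 = 187.965939

187.9659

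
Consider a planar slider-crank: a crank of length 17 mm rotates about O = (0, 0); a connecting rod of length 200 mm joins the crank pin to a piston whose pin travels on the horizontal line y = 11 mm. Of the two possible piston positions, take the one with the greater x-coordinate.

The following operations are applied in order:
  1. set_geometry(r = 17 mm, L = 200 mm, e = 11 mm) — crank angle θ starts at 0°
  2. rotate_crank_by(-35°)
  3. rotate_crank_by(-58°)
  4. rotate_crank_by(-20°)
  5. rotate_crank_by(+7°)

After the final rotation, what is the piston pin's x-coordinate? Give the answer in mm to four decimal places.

set_geometry: r = 17 mm, L = 200 mm, e = 11 mm; θ ← 0°
rotate_crank_by(-35°): θ ← 0° -35° = -35°
rotate_crank_by(-58°): θ ← -35° -58° = -93°
rotate_crank_by(-20°): θ ← -93° -20° = -113°
rotate_crank_by(+7°): θ ← -113° +7° = -106°
crank pin P = (r cos θ, r sin θ) = (-4.685835, -16.341449)
h = r sin θ − e = -16.341449 − 11 = -27.341449
x = r cos θ + √(L² − h²) = -4.685835 + √(40000.0 − 747.5548) = -4.685835 + 198.122299 = 193.436463

193.4365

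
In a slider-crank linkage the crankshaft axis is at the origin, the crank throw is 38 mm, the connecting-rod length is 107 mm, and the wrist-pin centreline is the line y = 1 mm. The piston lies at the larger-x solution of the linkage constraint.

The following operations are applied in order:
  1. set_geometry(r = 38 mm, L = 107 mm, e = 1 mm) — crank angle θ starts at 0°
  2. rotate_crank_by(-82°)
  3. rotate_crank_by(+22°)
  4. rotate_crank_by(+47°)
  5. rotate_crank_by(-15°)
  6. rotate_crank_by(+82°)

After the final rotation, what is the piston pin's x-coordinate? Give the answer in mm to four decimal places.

set_geometry: r = 38 mm, L = 107 mm, e = 1 mm; θ ← 0°
rotate_crank_by(-82°): θ ← 0° -82° = -82°
rotate_crank_by(+22°): θ ← -82° +22° = -60°
rotate_crank_by(+47°): θ ← -60° +47° = -13°
rotate_crank_by(-15°): θ ← -13° -15° = -28°
rotate_crank_by(+82°): θ ← -28° +82° = 54°
crank pin P = (r cos θ, r sin θ) = (22.335840, 30.742646)
h = r sin θ − e = 30.742646 − 1 = 29.742646
x = r cos θ + √(L² − h²) = 22.335840 + √(11449.0 − 884.6250) = 22.335840 + 102.783146 = 125.118985

125.1190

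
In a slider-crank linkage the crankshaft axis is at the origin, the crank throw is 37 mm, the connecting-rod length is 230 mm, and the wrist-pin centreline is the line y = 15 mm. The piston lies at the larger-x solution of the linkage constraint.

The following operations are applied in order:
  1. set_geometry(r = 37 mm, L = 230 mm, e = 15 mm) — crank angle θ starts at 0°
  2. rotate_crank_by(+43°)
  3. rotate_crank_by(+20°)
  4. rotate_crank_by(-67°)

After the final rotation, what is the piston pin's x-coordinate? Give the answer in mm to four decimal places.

set_geometry: r = 37 mm, L = 230 mm, e = 15 mm; θ ← 0°
rotate_crank_by(+43°): θ ← 0° +43° = 43°
rotate_crank_by(+20°): θ ← 43° +20° = 63°
rotate_crank_by(-67°): θ ← 63° -67° = -4°
crank pin P = (r cos θ, r sin θ) = (36.909870, -2.580990)
h = r sin θ − e = -2.580990 − 15 = -17.580990
x = r cos θ + √(L² − h²) = 36.909870 + √(52900.0 − 309.0912) = 36.909870 + 229.327078 = 266.236948

266.2369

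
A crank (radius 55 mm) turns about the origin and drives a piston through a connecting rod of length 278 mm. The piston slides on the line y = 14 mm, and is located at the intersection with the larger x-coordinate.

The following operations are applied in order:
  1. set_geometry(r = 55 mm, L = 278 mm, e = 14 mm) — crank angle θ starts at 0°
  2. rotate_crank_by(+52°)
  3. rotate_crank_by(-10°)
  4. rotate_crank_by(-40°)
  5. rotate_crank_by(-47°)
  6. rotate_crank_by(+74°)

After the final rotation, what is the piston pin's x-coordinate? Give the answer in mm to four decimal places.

325.8155

set_geometry: r = 55 mm, L = 278 mm, e = 14 mm; θ ← 0°
rotate_crank_by(+52°): θ ← 0° +52° = 52°
rotate_crank_by(-10°): θ ← 52° -10° = 42°
rotate_crank_by(-40°): θ ← 42° -40° = 2°
rotate_crank_by(-47°): θ ← 2° -47° = -45°
rotate_crank_by(+74°): θ ← -45° +74° = 29°
crank pin P = (r cos θ, r sin θ) = (48.104084, 26.664529)
h = r sin θ − e = 26.664529 − 14 = 12.664529
x = r cos θ + √(L² − h²) = 48.104084 + √(77284.0 − 160.3903) = 48.104084 + 277.711378 = 325.815462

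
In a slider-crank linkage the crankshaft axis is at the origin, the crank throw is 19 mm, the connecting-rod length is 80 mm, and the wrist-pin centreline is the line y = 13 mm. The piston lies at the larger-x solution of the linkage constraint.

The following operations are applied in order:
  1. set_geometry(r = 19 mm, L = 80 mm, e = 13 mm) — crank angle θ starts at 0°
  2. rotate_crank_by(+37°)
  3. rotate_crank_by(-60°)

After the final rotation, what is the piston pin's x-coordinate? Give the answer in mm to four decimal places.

94.8386

set_geometry: r = 19 mm, L = 80 mm, e = 13 mm; θ ← 0°
rotate_crank_by(+37°): θ ← 0° +37° = 37°
rotate_crank_by(-60°): θ ← 37° -60° = -23°
crank pin P = (r cos θ, r sin θ) = (17.489592, -7.423891)
h = r sin θ − e = -7.423891 − 13 = -20.423891
x = r cos θ + √(L² − h²) = 17.489592 + √(6400.0 − 417.1353) = 17.489592 + 77.348980 = 94.838572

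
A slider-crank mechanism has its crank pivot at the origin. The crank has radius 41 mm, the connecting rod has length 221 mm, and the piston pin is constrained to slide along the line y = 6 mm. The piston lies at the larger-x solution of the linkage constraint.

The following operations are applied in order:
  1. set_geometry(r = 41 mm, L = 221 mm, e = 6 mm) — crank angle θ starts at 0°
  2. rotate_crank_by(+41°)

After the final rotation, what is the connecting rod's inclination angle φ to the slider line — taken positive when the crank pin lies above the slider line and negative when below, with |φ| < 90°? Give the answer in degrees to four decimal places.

5.4262

set_geometry: r = 41 mm, L = 221 mm, e = 6 mm; θ ← 0°
rotate_crank_by(+41°): θ ← 0° +41° = 41°
crank pin P = (r cos θ, r sin θ) = (30.943093, 26.898420)
h = r sin θ − e = 26.898420 − 6 = 20.898420
sin φ = h / L = 20.898420 / 221 = 0.09456299
φ = arcsin(0.09456299) = 5.426168°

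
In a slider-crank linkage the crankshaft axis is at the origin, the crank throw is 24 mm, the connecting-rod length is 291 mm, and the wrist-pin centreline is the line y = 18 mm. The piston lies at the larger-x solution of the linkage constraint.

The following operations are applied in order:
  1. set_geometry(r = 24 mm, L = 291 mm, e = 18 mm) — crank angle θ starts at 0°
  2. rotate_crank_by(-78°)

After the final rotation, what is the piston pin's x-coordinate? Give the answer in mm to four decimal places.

293.0190

set_geometry: r = 24 mm, L = 291 mm, e = 18 mm; θ ← 0°
rotate_crank_by(-78°): θ ← 0° -78° = -78°
crank pin P = (r cos θ, r sin θ) = (4.989881, -23.475542)
h = r sin θ − e = -23.475542 − 18 = -41.475542
x = r cos θ + √(L² − h²) = 4.989881 + √(84681.0 − 1720.2206) = 4.989881 + 288.029129 = 293.019010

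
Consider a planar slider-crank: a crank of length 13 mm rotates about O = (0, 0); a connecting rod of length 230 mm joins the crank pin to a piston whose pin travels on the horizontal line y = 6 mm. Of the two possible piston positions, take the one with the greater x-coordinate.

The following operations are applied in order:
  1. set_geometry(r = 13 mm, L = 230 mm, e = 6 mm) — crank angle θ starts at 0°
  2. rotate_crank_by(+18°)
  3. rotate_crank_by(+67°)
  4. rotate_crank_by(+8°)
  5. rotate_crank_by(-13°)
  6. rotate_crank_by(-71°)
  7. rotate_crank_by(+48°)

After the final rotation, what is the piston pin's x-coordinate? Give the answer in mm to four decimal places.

237.0280

set_geometry: r = 13 mm, L = 230 mm, e = 6 mm; θ ← 0°
rotate_crank_by(+18°): θ ← 0° +18° = 18°
rotate_crank_by(+67°): θ ← 18° +67° = 85°
rotate_crank_by(+8°): θ ← 85° +8° = 93°
rotate_crank_by(-13°): θ ← 93° -13° = 80°
rotate_crank_by(-71°): θ ← 80° -71° = 9°
rotate_crank_by(+48°): θ ← 9° +48° = 57°
crank pin P = (r cos θ, r sin θ) = (7.080307, 10.902717)
h = r sin θ − e = 10.902717 − 6 = 4.902717
x = r cos θ + √(L² − h²) = 7.080307 + √(52900.0 − 24.0366) = 7.080307 + 229.947741 = 237.028048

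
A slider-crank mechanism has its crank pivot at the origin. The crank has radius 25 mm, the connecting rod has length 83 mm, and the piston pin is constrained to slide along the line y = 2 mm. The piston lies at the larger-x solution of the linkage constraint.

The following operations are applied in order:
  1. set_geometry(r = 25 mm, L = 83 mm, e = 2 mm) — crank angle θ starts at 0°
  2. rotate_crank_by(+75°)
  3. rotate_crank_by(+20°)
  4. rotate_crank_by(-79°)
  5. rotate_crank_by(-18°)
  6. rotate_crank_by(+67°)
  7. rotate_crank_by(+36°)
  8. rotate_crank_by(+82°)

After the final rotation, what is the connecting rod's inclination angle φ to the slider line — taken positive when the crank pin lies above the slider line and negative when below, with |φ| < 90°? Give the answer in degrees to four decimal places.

set_geometry: r = 25 mm, L = 83 mm, e = 2 mm; θ ← 0°
rotate_crank_by(+75°): θ ← 0° +75° = 75°
rotate_crank_by(+20°): θ ← 75° +20° = 95°
rotate_crank_by(-79°): θ ← 95° -79° = 16°
rotate_crank_by(-18°): θ ← 16° -18° = -2°
rotate_crank_by(+67°): θ ← -2° +67° = 65°
rotate_crank_by(+36°): θ ← 65° +36° = 101°
rotate_crank_by(+82°): θ ← 101° +82° = 183°
crank pin P = (r cos θ, r sin θ) = (-24.965738, -1.308399)
h = r sin θ − e = -1.308399 − 2 = -3.308399
sin φ = h / L = -3.308399 / 83 = -0.03986023
φ = arcsin(-0.03986023) = -2.284428°

-2.2844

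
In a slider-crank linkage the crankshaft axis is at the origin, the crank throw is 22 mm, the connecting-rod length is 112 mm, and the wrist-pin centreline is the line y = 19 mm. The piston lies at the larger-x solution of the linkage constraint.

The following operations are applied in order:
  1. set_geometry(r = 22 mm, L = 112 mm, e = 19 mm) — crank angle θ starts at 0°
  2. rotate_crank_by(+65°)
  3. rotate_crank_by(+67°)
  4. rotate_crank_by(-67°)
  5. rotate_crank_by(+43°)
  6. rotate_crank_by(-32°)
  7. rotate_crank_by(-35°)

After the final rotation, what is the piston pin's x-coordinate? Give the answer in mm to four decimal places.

set_geometry: r = 22 mm, L = 112 mm, e = 19 mm; θ ← 0°
rotate_crank_by(+65°): θ ← 0° +65° = 65°
rotate_crank_by(+67°): θ ← 65° +67° = 132°
rotate_crank_by(-67°): θ ← 132° -67° = 65°
rotate_crank_by(+43°): θ ← 65° +43° = 108°
rotate_crank_by(-32°): θ ← 108° -32° = 76°
rotate_crank_by(-35°): θ ← 76° -35° = 41°
crank pin P = (r cos θ, r sin θ) = (16.603611, 14.433299)
h = r sin θ − e = 14.433299 − 19 = -4.566701
x = r cos θ + √(L² − h²) = 16.603611 + √(12544.0 − 20.8548) = 16.603611 + 111.906860 = 128.510470

128.5105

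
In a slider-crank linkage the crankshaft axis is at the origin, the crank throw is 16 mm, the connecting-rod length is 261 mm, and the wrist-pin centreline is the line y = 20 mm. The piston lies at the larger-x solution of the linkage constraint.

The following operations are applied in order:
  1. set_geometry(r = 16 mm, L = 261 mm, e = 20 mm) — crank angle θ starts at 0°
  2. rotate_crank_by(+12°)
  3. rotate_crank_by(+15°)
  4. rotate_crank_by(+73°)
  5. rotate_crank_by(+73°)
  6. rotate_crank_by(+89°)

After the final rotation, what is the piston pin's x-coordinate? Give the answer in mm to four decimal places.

256.3002

set_geometry: r = 16 mm, L = 261 mm, e = 20 mm; θ ← 0°
rotate_crank_by(+12°): θ ← 0° +12° = 12°
rotate_crank_by(+15°): θ ← 12° +15° = 27°
rotate_crank_by(+73°): θ ← 27° +73° = 100°
rotate_crank_by(+73°): θ ← 100° +73° = 173°
rotate_crank_by(+89°): θ ← 173° +89° = 262°
crank pin P = (r cos θ, r sin θ) = (-2.226770, -15.844289)
h = r sin θ − e = -15.844289 − 20 = -35.844289
x = r cos θ + √(L² − h²) = -2.226770 + √(68121.0 − 1284.8131) = -2.226770 + 258.526956 = 256.300186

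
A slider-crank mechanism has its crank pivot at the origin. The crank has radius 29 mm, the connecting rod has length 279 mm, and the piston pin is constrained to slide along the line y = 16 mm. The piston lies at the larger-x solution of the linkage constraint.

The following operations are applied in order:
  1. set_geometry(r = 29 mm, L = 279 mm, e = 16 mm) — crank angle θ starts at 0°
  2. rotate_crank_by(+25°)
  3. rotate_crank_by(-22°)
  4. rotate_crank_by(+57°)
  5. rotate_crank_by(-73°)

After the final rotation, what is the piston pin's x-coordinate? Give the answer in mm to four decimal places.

set_geometry: r = 29 mm, L = 279 mm, e = 16 mm; θ ← 0°
rotate_crank_by(+25°): θ ← 0° +25° = 25°
rotate_crank_by(-22°): θ ← 25° -22° = 3°
rotate_crank_by(+57°): θ ← 3° +57° = 60°
rotate_crank_by(-73°): θ ← 60° -73° = -13°
crank pin P = (r cos θ, r sin θ) = (28.256732, -6.523581)
h = r sin θ − e = -6.523581 − 16 = -22.523581
x = r cos θ + √(L² − h²) = 28.256732 + √(77841.0 − 507.3117) = 28.256732 + 278.089353 = 306.346085

306.3461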